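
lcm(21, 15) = 105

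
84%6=0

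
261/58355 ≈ 0.00447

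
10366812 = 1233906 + 9132906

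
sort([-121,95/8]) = [-121,95/8]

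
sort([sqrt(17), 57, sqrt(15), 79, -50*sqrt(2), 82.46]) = [-50*sqrt(2), sqrt(15), sqrt(17), 57, 79, 82.46]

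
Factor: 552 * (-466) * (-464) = 2^8 * 3^1 * 23^1 * 29^1 * 233^1 = 119355648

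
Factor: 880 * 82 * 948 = 2^7 * 3^1 * 5^1 * 11^1 * 41^1 * 79^1 = 68407680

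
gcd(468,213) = 3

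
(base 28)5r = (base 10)167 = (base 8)247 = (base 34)4v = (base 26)6b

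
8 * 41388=331104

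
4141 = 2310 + 1831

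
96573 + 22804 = 119377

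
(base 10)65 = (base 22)2l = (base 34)1v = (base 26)2d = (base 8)101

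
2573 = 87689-85116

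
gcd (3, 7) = 1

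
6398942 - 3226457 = 3172485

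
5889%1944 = 57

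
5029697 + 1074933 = 6104630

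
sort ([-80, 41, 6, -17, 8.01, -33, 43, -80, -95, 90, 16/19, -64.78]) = [-95, -80, -80, -64.78, -33, -17, 16/19, 6, 8.01, 41, 43, 90]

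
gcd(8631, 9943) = 1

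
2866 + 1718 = 4584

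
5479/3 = 1826 + 1/3 ≈ 1826.33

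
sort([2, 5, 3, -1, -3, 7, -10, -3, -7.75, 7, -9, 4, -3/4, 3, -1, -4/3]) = [-10, -9, -7.75, -3, -3, -4/3, -1, -1, -3/4, 2, 3, 3, 4, 5, 7, 7]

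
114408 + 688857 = 803265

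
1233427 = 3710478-2477051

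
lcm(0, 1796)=0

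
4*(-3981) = -15924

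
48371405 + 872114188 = 920485593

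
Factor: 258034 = 2^1*7^2*2633^1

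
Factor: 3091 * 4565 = 5^1 * 11^2 * 83^1 * 281^1 = 14110415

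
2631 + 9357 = 11988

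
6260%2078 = 26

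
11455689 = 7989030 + 3466659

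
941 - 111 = 830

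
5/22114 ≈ 0.000226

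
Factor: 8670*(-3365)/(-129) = 2^1*5^2*17^2*43^(-1)*673^1 = 9724850/43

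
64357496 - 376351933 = -311994437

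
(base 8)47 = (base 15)29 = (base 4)213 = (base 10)39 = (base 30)19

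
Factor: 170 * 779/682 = 5^1 * 11^(-1) * 17^1 * 19^1 * 31^(-1) * 41^1 = 66215/341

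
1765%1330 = 435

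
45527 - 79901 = -34374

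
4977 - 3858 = 1119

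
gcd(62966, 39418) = 2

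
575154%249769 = 75616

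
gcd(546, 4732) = 182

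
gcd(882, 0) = 882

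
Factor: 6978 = 2^1 * 3^1 * 1163^1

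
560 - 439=121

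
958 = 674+284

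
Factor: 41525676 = 2^2 * 3^3 * 384497^1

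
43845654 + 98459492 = 142305146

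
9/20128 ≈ 0.000447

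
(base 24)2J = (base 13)52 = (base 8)103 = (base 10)67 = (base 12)57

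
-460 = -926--466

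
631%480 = 151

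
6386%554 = 292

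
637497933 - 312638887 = 324859046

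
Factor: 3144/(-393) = -1*2^3 = -8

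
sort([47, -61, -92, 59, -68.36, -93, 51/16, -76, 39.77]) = [-93, -92, -76, -68.36, -61, 51/16, 39.77, 47, 59]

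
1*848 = 848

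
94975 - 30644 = 64331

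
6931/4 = 1732 + 3/4 = 1732.75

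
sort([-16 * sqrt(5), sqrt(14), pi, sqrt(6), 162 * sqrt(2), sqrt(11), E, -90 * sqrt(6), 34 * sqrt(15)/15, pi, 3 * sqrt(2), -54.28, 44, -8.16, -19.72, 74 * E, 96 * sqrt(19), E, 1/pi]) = [-90 * sqrt(6), -54.28, -16 * sqrt(5), -19.72, -8.16, 1/pi, sqrt(6), E, E, pi, pi, sqrt(11), sqrt(14), 3 * sqrt(2), 34 * sqrt(15)/15, 44, 74 * E, 162 * sqrt(2), 96 * sqrt(19)]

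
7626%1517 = 41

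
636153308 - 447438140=188715168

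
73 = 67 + 6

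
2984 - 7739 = -4755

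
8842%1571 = 987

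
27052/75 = 360+52/75 ≈ 360.69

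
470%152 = 14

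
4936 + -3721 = 1215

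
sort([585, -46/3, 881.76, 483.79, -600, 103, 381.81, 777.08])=[-600, -46/3, 103, 381.81, 483.79, 585, 777.08, 881.76]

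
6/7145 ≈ 0.000840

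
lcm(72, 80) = 720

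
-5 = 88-93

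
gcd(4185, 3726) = 27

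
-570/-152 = 15/4 = 3.75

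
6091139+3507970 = 9599109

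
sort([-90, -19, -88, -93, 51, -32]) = [-93, -90, -88, -32, -19, 51]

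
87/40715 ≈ 0.00214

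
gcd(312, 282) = 6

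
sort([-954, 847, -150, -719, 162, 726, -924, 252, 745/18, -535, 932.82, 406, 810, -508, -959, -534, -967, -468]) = [-967, -959, -954, -924, -719, -535, -534, -508, -468, -150, 745/18, 162, 252, 406, 726, 810, 847, 932.82]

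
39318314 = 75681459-36363145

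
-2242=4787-7029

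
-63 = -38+-25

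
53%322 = 53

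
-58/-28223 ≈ 0.00206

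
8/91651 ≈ 0.0000873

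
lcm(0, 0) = 0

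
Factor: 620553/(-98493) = -1 * 61^1 * 3391^1 * 32831^(-1) = -206851/32831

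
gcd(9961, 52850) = 7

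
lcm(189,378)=378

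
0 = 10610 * 0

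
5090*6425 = 32703250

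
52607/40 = 1315 + 7/40 ≈ 1315.18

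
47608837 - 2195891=45412946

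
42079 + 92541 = 134620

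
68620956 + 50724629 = 119345585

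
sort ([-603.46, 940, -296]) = [-603.46, -296, 940]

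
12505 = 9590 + 2915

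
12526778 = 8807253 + 3719525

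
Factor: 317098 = 2^1*331^1*479^1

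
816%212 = 180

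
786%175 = 86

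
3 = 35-32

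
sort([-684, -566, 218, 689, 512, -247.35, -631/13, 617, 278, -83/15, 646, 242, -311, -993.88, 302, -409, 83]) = [-993.88, -684, -566, -409, -311, -247.35, -631/13, -83/15, 83, 218, 242, 278, 302, 512, 617, 646, 689]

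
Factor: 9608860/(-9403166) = -1 * 2^1 * 5^1 * 29^1 * 16567^1 * 4701583^(-1) = -4804430/4701583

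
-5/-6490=1/1298 ≈ 0.000770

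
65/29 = 2 + 7/29 ≈ 2.24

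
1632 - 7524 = -5892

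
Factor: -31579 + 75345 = 2^1*79^1*277^1 = 43766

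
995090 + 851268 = 1846358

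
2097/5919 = 699/1973≈0.354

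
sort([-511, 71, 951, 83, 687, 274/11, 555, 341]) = [-511, 274/11, 71, 83, 341, 555, 687, 951]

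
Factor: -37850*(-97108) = 2^3*5^2*11^1*757^1*2207^1 = 3675537800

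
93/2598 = 31/866 ≈ 0.0358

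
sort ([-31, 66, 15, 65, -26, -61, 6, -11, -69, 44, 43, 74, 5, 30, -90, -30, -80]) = [-90, -80, -69, -61, -31, -30, -26, -11, 5, 6, 15, 30, 43, 44, 65, 66, 74]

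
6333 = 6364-31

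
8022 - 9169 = -1147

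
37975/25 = 1519 = 1519.00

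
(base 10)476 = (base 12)338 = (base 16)1dc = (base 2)111011100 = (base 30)fq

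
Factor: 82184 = 2^3 * 10273^1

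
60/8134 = 30/4067 ≈ 0.00738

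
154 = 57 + 97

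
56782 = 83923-27141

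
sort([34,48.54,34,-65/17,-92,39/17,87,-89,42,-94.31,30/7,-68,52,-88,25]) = [-94.31,-92,-89,-88,-68,-65/17,39/17,30/7,25,34,34,42,48.54,52,87]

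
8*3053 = 24424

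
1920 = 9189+-7269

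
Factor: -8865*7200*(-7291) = 2^5*3^4*5^3*23^1*197^1*317^1 = 465369948000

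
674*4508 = 3038392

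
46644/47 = 992 + 20/47 ≈ 992.43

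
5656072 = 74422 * 76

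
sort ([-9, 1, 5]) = [-9, 1, 5]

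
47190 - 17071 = 30119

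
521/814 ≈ 0.640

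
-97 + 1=-96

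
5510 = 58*95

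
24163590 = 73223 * 330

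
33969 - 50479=-16510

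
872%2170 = 872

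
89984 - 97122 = -7138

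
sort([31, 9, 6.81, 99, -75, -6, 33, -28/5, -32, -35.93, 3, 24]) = [-75, -35.93, -32, -6, -28/5, 3, 6.81, 9, 24, 31, 33, 99]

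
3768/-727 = -5 - 133/727 ≈ -5.18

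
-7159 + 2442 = -4717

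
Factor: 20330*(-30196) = -1*2^3*5^1*19^1*107^1*7549^1 = -613884680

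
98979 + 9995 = 108974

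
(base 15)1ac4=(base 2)1011010110001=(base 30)6dj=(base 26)8fb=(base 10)5809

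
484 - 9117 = -8633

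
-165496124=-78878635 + -86617489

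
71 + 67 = 138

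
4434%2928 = 1506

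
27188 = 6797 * 4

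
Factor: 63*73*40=2^3*3^2*5^1*7^1*73^1=183960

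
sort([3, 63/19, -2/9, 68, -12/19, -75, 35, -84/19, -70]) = [-75, -70, -84/19, -12/19, -2/9, 3, 63/19, 35, 68]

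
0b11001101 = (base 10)205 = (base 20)a5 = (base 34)61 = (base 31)6j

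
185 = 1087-902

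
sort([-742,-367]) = [-742,-367]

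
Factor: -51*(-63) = 3^3*7^1*17^1 = 3213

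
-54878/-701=78 + 200/701 ≈ 78.29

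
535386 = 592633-57247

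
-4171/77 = -54 - 13/77 ≈ -54.17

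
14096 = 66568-52472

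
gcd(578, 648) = 2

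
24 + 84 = 108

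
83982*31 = 2603442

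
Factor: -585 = -1 * 3^2 * 5^1 * 13^1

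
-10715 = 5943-16658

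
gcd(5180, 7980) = 140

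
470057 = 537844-67787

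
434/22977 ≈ 0.0189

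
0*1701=0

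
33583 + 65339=98922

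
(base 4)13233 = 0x1ef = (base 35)e5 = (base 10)495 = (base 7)1305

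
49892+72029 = 121921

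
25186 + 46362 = 71548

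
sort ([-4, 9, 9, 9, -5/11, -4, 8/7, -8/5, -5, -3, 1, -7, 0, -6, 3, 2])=[-7, -6, -5, -4, -4, -3, -8/5, -5/11, 0, 1, 8/7, 2, 3, 9, 9, 9]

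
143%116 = 27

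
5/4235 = 1/847 ≈ 0.00118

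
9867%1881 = 462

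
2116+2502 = 4618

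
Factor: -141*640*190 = -1*2^8*3^1*5^2*19^1*47^1 = -17145600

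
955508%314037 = 13397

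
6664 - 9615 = -2951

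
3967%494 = 15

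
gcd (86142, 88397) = 1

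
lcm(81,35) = 2835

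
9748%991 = 829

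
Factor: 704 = 2^6*11^1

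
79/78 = 1 + 1/78 ≈ 1.01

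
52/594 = 26/297 ≈ 0.0875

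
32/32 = 1 = 1.00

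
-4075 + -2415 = -6490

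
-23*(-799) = 18377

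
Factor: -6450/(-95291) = 2^1*3^1*5^2*7^(-1)*43^1*13613^(-1)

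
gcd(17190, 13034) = 2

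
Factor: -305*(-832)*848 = 2^10*5^1*13^1*53^1*61^1 = 215188480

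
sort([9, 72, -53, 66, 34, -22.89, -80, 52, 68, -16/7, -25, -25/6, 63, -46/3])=[-80, -53, -25, -22.89, -46/3, -25/6, -16/7, 9, 34, 52, 63, 66, 68, 72]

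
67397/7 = 9628+1/7 ≈ 9628.14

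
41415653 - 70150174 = -28734521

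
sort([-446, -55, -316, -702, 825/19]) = [-702, -446, -316, -55, 825/19]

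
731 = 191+540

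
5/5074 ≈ 0.000985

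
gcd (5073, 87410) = 1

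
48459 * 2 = 96918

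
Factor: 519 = 3^1*173^1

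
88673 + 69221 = 157894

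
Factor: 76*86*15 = 2^3*3^1*5^1*19^1*43^1 = 98040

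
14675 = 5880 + 8795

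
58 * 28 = 1624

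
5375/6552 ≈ 0.820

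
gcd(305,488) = 61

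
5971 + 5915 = 11886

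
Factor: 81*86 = 2^1*3^4*43^1 = 6966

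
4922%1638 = 8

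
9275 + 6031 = 15306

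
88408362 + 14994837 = 103403199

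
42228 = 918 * 46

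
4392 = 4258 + 134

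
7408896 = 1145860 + 6263036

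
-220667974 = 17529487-238197461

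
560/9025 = 112/1805 ≈ 0.0620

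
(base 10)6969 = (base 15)20e9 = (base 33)6d6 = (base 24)c29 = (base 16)1b39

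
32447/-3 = -10815 - 2/3 ≈ -10815.67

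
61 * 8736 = 532896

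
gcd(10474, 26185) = 5237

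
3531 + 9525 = 13056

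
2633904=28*94068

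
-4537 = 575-5112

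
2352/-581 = -4 - 4/83 ≈ -4.05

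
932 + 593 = 1525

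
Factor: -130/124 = -1 * 2^(-1) * 5^1 * 13^1 * 31^(-1) = -65/62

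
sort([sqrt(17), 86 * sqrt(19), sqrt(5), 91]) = [sqrt(5), sqrt(17), 91, 86 * sqrt(19)]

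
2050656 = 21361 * 96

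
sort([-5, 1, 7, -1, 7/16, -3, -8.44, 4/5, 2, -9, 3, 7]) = [-9, -8.44, -5, -3, -1, 7/16, 4/5, 1, 2, 3, 7, 7]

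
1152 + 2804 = 3956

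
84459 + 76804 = 161263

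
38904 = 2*19452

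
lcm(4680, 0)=0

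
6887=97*71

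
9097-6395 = 2702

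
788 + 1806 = 2594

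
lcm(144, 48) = 144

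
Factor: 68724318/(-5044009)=-1*2^1*3^1*13^1*37^1*23813^1*5044009^(-1)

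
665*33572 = 22325380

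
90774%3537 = 2349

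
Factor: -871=-1*13^1*67^1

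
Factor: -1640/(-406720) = 2^(-3)*31^(-1) = 1/248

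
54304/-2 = -27152 = -27152.00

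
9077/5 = 1815 + 2/5 = 1815.40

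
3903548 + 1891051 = 5794599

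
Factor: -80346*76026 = -1*2^2*3^2*7^1*1913^1*12671^1 = -6108384996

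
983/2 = 491 + 1/2 = 491.50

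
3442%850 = 42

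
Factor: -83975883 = -1 * 3^1 * 2609^1 * 10729^1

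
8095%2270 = 1285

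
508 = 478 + 30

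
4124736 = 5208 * 792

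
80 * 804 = 64320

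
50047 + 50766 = 100813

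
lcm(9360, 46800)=46800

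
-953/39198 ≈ -0.0243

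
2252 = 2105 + 147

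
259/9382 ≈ 0.0276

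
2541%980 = 581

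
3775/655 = 755/131 ≈ 5.76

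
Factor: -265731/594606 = -1 * 2^(-1) * 101^1 * 113^(-1) = -101/226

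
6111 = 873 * 7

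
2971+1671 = 4642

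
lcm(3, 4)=12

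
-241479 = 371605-613084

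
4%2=0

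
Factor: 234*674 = 2^2*3^2*13^1*337^1 = 157716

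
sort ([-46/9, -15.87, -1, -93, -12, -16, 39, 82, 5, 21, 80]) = [-93, -16, -15.87, -12, -46/9, -1, 5, 21, 39, 80, 82]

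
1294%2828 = 1294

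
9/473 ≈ 0.0190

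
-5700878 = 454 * (-12557) 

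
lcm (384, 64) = 384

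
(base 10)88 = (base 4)1120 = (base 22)40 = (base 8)130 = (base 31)2q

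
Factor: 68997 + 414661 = 2^1 * 7^1 * 179^1 * 193^1 = 483658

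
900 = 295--605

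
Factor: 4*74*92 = 2^5*23^1*37^1 = 27232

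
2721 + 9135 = 11856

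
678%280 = 118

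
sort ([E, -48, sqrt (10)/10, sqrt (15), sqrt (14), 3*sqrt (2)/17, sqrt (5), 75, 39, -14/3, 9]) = [-48, -14/3, 3*sqrt (2)/17, sqrt (10)/10, sqrt (5), E, sqrt (14), sqrt (15), 9, 39, 75]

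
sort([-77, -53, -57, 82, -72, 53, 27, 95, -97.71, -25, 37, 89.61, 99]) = [-97.71, -77, -72, -57, -53, -25, 27, 37, 53, 82, 89.61, 95, 99]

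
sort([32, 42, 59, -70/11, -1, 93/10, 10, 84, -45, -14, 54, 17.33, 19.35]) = [-45, -14, -70/11, -1, 93/10, 10, 17.33, 19.35, 32, 42, 54, 59, 84]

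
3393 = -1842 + 5235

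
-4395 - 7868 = -12263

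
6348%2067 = 147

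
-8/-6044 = 2/1511 ≈ 0.00132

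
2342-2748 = -406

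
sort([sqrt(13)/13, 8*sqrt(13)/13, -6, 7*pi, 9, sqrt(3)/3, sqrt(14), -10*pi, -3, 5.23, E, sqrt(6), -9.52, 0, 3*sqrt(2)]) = [-10*pi, -9.52, -6, -3, 0, sqrt(13)/13, sqrt(3)/3, 8*sqrt(13)/13, sqrt(6), E, sqrt(14), 3*sqrt(2), 5.23, 9, 7*pi]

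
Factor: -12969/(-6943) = 3^2 * 11^1 * 53^(-1) = 99/53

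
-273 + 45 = -228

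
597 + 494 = 1091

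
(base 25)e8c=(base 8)21402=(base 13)4105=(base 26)d6i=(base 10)8962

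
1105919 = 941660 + 164259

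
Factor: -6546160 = -1*2^4*5^1*47^1*1741^1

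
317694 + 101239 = 418933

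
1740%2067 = 1740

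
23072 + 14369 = 37441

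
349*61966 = 21626134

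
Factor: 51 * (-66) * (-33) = 2^1 * 3^3 * 11^2 * 17^1 = 111078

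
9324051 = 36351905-27027854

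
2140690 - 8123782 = -5983092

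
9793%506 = 179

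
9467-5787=3680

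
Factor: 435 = 3^1*5^1*29^1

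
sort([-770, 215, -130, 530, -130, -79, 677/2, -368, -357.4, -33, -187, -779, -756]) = [-779, -770, -756, -368, -357.4, -187, -130, -130, -79, -33, 215, 677/2, 530]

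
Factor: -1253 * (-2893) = 7^1 * 11^1 * 179^1 * 263^1 = 3624929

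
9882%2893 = 1203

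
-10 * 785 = -7850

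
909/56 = 16 + 13/56 ≈ 16.23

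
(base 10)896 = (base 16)380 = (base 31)ss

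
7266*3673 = 26688018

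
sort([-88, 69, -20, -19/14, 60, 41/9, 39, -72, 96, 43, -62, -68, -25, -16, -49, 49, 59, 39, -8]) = [-88, -72, -68, -62, -49, -25, -20, -16, -8, -19/14, 41/9, 39, 39, 43, 49, 59, 60, 69, 96]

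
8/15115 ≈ 0.000529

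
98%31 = 5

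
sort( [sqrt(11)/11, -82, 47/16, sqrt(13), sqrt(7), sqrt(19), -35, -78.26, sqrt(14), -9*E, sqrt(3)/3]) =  [-82, -78.26, -35, -9*E, sqrt(11)/11, sqrt(3)/3, sqrt(7), 47/16, sqrt(13), sqrt(14), sqrt(19)]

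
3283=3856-573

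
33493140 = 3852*8695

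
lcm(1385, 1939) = 9695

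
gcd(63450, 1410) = 1410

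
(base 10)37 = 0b100101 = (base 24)1d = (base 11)34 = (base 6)101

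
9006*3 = 27018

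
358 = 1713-1355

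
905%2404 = 905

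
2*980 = 1960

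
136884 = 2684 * 51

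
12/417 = 4/139 ≈ 0.0288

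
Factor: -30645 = -1 * 3^3 * 5^1 * 227^1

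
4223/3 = 1407+2/3≈1407.67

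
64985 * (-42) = -2729370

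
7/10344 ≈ 0.000677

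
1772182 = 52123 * 34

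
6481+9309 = 15790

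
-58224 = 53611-111835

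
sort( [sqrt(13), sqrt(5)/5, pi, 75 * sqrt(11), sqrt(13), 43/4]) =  [sqrt(5)/5, pi, sqrt(13), sqrt(13), 43/4, 75 * sqrt(11)]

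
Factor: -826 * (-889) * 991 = 2^1 * 7^2 * 59^1 * 127^1 * 991^1 = 727705174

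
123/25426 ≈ 0.00484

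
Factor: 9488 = 2^4 * 593^1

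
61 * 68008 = 4148488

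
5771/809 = 7+108/809 ≈ 7.13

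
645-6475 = -5830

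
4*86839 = 347356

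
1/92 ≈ 0.0109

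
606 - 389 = 217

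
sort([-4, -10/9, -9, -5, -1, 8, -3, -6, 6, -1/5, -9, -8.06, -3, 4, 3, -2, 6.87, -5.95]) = [-9, -9, -8.06, -6, -5.95, -5, -4, -3, -3, -2, -10/9, -1, -1/5, 3, 4, 6, 6.87, 8]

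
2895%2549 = 346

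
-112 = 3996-4108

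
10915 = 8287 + 2628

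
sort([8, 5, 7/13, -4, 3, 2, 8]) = [-4, 7/13, 2, 3, 5, 8, 8]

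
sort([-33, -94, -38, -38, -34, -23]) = [-94, -38, -38, -34, -33, -23]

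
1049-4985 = -3936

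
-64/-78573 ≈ 0.000815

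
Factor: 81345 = 3^1*5^1*11^1*17^1*29^1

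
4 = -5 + 9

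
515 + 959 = 1474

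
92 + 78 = 170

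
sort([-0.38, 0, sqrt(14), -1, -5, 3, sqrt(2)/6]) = [-5, -1, -0.38, 0, sqrt(2)/6, 3, sqrt(14)]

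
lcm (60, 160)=480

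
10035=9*1115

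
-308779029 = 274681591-583460620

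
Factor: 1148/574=2^1=2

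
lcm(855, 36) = 3420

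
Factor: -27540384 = -1 * 2^5 * 3^1 * 23^1 * 12473^1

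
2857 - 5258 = -2401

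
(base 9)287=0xf1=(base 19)cd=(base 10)241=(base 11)1aa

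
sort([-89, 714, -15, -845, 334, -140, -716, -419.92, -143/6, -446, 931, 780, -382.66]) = [-845, -716, -446, -419.92, -382.66, -140, -89, -143/6, -15, 334, 714, 780, 931]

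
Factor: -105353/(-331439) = 137^1 * 431^(-1) = 137/431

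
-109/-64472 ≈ 0.00169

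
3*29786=89358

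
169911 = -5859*(-29)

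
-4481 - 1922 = -6403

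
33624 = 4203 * 8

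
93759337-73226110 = 20533227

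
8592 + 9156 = 17748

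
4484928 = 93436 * 48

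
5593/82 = 68 + 17/82 ≈ 68.21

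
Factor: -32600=-1*2^3*5^2*163^1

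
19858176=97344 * 204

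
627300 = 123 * 5100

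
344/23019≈0.0149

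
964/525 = 1 + 439/525 ≈ 1.84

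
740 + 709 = 1449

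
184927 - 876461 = -691534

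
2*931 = 1862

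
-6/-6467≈0.000928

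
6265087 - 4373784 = 1891303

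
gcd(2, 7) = 1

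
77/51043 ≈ 0.00151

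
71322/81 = 880+14/27 ≈ 880.52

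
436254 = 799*546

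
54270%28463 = 25807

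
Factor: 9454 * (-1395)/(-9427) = 2^1 * 3^2 * 5^1 * 11^(-1) * 29^1 * 31^1 * 163^1 * 857^(-1) = 13188330/9427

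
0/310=0=0.00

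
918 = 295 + 623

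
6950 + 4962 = 11912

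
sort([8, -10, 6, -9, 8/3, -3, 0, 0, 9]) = [-10, -9, -3, 0, 0, 8/3, 6, 8, 9]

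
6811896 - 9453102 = -2641206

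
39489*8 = 315912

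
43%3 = 1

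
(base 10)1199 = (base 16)4af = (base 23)263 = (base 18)3cb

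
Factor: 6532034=2^1*541^1*6037^1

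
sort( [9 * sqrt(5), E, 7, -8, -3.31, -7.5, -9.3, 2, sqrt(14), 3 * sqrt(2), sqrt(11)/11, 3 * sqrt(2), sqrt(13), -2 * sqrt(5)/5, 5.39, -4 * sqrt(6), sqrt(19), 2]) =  [-4 * sqrt(6), -9.3, -8, -7.5, -3.31, -2 * sqrt(5)/5, sqrt(11)/11, 2, 2, E, sqrt(13), sqrt(14), 3 * sqrt(2), 3 * sqrt(2), sqrt(19), 5.39, 7, 9 * sqrt(5)]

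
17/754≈0.0225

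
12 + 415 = 427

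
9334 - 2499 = 6835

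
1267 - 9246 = -7979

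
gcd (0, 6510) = 6510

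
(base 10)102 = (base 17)60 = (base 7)204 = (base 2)1100110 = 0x66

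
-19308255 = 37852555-57160810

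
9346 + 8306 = 17652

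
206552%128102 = 78450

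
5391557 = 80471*67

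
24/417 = 8/139 ≈ 0.0576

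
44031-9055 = 34976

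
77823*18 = 1400814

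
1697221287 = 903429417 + 793791870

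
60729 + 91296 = 152025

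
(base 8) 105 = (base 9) 76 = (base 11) 63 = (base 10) 69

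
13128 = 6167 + 6961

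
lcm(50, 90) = 450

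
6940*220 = 1526800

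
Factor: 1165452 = 2^2*3^1*17^1*29^1*197^1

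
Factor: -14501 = -1*17^1*853^1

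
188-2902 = -2714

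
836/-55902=-38/2541 ≈ -0.0150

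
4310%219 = 149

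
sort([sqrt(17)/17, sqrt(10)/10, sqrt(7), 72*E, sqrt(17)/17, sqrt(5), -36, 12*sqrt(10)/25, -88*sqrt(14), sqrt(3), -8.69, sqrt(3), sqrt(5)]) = [-88*sqrt(14), -36, -8.69, sqrt(17)/17, sqrt(17)/17, sqrt(10)/10, 12*sqrt(10)/25, sqrt(3), sqrt(3), sqrt(5), sqrt(5), sqrt(7), 72*E]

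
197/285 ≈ 0.691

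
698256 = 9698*72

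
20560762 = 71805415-51244653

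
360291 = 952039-591748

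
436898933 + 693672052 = 1130570985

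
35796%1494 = 1434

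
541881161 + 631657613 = 1173538774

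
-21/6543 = -7/2181 ≈ -0.00321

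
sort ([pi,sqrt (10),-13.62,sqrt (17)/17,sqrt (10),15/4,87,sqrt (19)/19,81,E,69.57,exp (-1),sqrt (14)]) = [-13.62,sqrt (19)/19,sqrt (17)/17,exp (-1),E,pi,sqrt (10),sqrt (10),sqrt (14),15/4,69.57,81,87]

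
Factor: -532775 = -1 * 5^2 * 101^1 * 211^1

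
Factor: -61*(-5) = 5^1*61^1 = 305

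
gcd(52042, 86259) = 1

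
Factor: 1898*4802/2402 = 2^1*7^4*13^1*73^1*1201^(-1) = 4557098/1201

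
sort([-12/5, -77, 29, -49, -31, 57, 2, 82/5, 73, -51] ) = [-77, -51, -49, -31, -12/5, 2, 82/5, 29, 57, 73] 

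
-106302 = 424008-530310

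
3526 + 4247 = 7773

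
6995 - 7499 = -504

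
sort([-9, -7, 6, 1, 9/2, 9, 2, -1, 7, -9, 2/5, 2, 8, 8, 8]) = [-9, -9, -7, -1, 2/5, 1, 2, 2, 9/2, 6, 7, 8, 8, 8, 9]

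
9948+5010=14958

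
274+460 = 734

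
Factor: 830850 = 2^1*3^1*5^2*29^1*191^1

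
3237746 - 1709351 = 1528395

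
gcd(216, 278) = 2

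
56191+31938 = 88129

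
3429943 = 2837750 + 592193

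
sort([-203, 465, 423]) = [-203, 423, 465]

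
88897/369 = 240 + 337/369 ≈ 240.91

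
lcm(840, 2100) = 4200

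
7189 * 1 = 7189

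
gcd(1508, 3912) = 4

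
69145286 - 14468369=54676917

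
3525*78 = 274950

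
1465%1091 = 374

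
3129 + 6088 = 9217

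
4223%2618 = 1605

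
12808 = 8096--4712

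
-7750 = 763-8513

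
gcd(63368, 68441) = 89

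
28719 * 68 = 1952892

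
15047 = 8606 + 6441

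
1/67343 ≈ 0.0000148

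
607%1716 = 607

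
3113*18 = 56034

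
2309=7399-5090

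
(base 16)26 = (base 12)32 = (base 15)28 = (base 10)38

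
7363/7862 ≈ 0.937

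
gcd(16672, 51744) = 32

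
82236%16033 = 2071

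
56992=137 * 416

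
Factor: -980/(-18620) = 19^(-1) = 1/19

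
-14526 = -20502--5976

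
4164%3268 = 896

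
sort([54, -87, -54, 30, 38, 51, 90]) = [-87, -54, 30, 38, 51, 54, 90]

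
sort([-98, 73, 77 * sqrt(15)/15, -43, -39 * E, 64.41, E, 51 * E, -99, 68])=[-39 * E, -99, -98, -43, E, 77 * sqrt(15)/15, 64.41, 68, 73, 51 * E]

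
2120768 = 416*5098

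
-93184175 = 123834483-217018658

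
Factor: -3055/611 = -1*5^1 = -5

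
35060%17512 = 36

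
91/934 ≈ 0.0974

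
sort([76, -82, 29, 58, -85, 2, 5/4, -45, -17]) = [-85, -82, -45, -17, 5/4, 2, 29, 58, 76]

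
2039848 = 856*2383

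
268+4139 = 4407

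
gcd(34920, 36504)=72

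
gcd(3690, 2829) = 123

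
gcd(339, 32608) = 1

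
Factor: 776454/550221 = 2^1*139^1*197^(-1) = 278/197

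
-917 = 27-944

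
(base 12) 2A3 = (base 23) HK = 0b110011011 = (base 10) 411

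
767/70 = 10 + 67/70 ≈ 10.96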